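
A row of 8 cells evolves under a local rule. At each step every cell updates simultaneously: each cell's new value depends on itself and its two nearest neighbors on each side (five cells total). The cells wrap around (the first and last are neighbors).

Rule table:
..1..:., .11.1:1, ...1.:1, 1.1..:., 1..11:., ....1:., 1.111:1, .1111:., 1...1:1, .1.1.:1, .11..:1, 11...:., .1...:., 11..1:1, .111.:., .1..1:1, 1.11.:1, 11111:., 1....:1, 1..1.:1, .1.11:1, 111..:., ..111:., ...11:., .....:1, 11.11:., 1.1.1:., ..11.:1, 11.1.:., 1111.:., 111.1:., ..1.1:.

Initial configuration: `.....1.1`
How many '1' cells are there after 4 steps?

.11.1.1.
.11..1.1
11111.1.
1......1
count of 1: 2

2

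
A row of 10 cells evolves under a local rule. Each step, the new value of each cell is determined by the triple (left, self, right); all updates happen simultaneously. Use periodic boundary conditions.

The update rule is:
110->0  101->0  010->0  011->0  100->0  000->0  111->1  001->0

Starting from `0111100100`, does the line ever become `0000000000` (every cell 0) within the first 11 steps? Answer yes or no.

yes

step 1: 0011000000
step 2: 0000000000
all cells are 0 at step 2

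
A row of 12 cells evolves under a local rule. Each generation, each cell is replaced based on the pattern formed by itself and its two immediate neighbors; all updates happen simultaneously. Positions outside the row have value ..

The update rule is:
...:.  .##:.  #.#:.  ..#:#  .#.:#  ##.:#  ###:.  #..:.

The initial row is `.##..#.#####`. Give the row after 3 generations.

#.#.##...#.#

#.#.##.....#
#.#..#....##
#.#.##...#.#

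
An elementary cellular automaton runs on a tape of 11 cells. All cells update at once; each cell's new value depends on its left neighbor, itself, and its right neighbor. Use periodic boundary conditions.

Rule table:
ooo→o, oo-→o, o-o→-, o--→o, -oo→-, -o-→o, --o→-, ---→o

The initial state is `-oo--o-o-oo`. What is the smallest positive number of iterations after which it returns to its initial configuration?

22

iteration 1: --oo-o-o--o
iteration 2: o--o-o-oo-o
iteration 3: oo-o-o--o--
iteration 4: -o-o-oo-oo-
iteration 5: -o-o--o--oo
iteration 6: -o-oo-oo--o
iteration 7: -o--o--oo-o
iteration 8: -oo-oo--o-o
iteration 9: --o--oo-o-o
iteration 10: o-oo--o-o-o
iteration 11: o--oo-o-o--
iteration 12: oo--o-o-oo-
iteration 13: -oo-o-o--o-
iteration 14: --o-o-oo-oo
iteration 15: o-o-o--o--o
iteration 16: o-o-oo-oo--
iteration 17: o-o--o--oo-
iteration 18: o-oo-oo--o-
iteration 19: o--o--oo-o-
iteration 20: oo-oo--o-o-
iteration 21: -o--oo-o-o-
iteration 22: -oo--o-o-oo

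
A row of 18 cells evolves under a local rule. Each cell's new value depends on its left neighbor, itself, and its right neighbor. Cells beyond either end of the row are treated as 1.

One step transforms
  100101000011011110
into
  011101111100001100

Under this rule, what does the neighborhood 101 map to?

0

At position 4 the neighborhood is 101; the next row has 0 there.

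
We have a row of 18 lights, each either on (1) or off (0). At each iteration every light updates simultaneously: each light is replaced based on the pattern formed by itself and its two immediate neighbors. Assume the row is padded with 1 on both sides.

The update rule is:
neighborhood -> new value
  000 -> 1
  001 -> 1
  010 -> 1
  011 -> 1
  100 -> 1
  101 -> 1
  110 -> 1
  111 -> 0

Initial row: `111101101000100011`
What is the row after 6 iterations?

000111111111111110
111100000000000011
000111111111111110  (repeats iteration 1; period 2)
iteration 6: 111100000000000011

111100000000000011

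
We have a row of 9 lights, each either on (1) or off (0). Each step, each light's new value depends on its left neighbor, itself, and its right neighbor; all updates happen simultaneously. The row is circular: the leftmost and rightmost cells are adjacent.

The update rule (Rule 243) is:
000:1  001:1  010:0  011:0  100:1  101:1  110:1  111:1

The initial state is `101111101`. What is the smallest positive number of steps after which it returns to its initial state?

9

step 1: 110111110
step 2: 011011111
step 3: 101101111
step 4: 110110111
step 5: 111011011
step 6: 111101101
step 7: 111110110
step 8: 011111011
step 9: 101111101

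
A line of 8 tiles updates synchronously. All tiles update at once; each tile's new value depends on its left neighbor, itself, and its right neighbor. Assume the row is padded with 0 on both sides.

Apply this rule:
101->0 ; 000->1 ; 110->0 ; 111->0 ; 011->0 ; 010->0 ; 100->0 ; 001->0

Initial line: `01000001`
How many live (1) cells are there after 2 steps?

3

00011100
11000001
count of 1: 3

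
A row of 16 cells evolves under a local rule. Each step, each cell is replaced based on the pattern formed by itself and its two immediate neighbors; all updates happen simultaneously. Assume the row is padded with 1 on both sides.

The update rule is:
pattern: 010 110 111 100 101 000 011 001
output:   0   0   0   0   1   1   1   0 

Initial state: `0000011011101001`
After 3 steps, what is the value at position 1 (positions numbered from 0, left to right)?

step 1: 0111010110010001
step 2: 1100101100000101
step 3: 0000011001110011
position 1 holds 0

0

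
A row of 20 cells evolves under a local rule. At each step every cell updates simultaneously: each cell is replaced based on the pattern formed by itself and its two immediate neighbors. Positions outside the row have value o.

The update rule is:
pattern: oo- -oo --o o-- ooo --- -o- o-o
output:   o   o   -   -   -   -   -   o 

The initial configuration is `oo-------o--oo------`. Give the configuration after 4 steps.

o-----------oo------

-o----------oo------
o-----------oo------
o-----------oo------  (fixed point — unchanged through step 4)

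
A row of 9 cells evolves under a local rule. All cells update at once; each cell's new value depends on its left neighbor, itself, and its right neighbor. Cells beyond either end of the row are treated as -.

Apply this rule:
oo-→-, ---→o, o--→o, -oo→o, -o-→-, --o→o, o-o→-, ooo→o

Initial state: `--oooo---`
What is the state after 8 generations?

oo--oo---

ooooo-ooo
oooo--oo-
ooo-ooo-o
oo--oo---
o-ooo-ooo
--oo--oo-
ooo-ooo-o  (repeats generation 3; period 4)
generation 8: oo--oo---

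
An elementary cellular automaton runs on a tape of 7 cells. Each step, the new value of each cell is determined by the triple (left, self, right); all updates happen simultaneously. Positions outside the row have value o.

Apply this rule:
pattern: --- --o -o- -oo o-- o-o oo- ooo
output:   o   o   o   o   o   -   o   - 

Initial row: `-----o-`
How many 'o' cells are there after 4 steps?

oooooo-
-----o-  (repeats step 0; period 2)
step 4: -----o-
count of o: 1

1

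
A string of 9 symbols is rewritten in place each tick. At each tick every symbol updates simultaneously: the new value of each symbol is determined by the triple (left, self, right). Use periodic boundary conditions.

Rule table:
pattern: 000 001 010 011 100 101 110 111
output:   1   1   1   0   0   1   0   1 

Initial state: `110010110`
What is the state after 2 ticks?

tick 1: 000111001
tick 2: 011010011

011010011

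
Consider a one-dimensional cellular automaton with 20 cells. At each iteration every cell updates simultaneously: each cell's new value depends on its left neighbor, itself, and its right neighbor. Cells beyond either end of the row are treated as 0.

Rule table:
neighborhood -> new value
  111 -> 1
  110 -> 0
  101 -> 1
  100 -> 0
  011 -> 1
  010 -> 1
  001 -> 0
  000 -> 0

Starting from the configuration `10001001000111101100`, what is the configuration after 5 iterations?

10001001000110000000

10001001000111011000
10001001000110110000
10001001000101100000
10001001000111000000
10001001000110000000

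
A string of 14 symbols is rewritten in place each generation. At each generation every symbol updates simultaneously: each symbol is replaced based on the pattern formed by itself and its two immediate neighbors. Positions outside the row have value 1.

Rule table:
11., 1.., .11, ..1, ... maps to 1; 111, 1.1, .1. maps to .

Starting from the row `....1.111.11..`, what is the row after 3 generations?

1111..1.1.1111
...111....1...
1111.11111.111

1111.11111.111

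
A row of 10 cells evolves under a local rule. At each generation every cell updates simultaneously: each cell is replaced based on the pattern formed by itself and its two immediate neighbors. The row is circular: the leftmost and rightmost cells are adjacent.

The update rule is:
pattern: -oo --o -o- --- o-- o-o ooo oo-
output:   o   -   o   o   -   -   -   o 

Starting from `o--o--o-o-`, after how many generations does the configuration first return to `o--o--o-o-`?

1

o--o--o-o-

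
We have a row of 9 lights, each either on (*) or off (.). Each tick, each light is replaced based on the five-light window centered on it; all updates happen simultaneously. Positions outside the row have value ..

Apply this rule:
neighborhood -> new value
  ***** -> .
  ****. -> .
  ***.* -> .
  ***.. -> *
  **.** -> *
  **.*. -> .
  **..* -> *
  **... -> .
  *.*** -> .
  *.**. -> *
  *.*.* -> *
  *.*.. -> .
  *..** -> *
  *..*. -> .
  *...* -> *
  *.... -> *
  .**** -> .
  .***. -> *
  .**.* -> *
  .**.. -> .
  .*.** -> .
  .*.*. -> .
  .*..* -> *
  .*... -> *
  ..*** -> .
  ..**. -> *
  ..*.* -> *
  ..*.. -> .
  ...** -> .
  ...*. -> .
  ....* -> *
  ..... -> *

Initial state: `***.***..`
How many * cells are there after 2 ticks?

4

tick 1: .*.*.**.*
tick 2: .*.*.**..
count of *: 4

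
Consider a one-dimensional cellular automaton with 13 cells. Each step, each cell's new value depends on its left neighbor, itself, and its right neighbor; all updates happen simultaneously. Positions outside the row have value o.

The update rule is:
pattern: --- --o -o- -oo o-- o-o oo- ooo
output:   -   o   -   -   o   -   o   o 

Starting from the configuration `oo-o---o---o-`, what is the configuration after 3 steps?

ooooo-----o-o

step 1: oo--o-o-o-o--
step 2: oooo-------oo
step 3: ooooo-----o-o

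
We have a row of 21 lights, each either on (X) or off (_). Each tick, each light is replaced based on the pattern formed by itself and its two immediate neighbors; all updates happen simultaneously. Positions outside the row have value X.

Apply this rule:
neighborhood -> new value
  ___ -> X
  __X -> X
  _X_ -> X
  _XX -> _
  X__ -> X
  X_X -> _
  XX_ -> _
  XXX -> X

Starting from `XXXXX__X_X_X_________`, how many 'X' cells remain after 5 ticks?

tick 1: XXXX_XXX_X_XXXXXXXXXX
tick 2: XXX___X__X__XXXXXXXXX
tick 3: XX_XXXXXXXXX_XXXXXXXX
tick 4: X___XXXXXXX___XXXXXXX
tick 5: _XXX_XXXXX_XXX_XXXXXX
count of X: 17

17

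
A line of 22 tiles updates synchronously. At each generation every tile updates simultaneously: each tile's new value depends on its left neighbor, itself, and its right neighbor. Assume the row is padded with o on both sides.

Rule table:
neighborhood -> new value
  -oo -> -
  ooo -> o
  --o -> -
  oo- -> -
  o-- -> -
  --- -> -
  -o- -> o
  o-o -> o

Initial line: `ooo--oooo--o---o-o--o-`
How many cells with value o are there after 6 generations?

2

oo----oo---o---ooo--oo
o----------o----o----o
-----------o----o-----
-----------o----o-----  (fixed point — unchanged through generation 6)
count of o: 2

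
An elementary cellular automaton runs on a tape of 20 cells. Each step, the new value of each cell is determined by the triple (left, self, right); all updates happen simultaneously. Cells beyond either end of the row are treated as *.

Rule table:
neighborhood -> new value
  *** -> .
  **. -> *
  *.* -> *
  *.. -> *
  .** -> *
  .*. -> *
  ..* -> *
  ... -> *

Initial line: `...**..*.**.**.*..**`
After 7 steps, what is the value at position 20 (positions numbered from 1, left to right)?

*******************.
..................**
*******************.  (repeats step 1; period 2)
step 7: *******************.
position 20 holds .

.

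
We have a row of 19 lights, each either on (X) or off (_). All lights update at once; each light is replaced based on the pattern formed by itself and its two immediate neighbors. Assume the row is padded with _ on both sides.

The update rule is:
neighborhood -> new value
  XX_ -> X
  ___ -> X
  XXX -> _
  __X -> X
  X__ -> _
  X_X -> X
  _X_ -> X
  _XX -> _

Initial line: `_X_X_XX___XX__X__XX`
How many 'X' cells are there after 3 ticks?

9

tick 1: XXXXX_X_XX_X_XX_X_X
tick 2: ____XXXX_XXXX_XXXXX
tick 3: XXXX___XX___XX____X
count of X: 9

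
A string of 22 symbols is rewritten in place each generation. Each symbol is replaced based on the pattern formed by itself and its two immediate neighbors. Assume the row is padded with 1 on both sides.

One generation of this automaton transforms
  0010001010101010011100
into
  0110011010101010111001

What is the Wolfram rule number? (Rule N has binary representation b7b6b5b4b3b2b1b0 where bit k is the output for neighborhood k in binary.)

142

position 18: 111 → 1  (bit 7 = 1)
position 19: 110 → 0  (bit 6 = 0)
position 7: 101 → 0  (bit 5 = 0)
position 0: 100 → 0  (bit 4 = 0)
position 17: 011 → 1  (bit 3 = 1)
position 2: 010 → 1  (bit 2 = 1)
position 1: 001 → 1  (bit 1 = 1)
position 4: 000 → 0  (bit 0 = 0)
bits b7..b0 = 10001110 = 142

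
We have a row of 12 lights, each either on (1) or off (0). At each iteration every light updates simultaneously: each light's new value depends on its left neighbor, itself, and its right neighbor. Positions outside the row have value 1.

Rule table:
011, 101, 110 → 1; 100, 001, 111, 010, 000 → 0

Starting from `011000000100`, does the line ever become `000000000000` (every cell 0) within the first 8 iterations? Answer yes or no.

111000000000
001000000000
000000000000
all cells are 0 at iteration 3

yes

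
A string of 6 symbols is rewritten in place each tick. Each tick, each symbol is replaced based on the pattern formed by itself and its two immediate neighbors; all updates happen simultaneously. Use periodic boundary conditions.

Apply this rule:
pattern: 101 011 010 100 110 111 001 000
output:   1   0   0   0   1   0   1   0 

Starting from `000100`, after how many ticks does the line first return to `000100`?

6

001000
010000
100000
000001
000010
000100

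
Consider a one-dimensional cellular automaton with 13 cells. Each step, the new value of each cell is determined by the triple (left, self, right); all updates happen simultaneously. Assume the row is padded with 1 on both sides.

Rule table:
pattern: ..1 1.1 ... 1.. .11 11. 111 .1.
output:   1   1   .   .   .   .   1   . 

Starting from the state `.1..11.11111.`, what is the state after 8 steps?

step 1: 1..1..1.111.1
step 2: ..1..1.1.1.1.
step 3: .1..1.1.1.1.1
step 4: 1..1.1.1.1.1.
step 5: ..1.1.1.1.1.1
step 6: .1.1.1.1.1.1.
step 7: 1.1.1.1.1.1.1
step 8: .1.1.1.1.1.1.

.1.1.1.1.1.1.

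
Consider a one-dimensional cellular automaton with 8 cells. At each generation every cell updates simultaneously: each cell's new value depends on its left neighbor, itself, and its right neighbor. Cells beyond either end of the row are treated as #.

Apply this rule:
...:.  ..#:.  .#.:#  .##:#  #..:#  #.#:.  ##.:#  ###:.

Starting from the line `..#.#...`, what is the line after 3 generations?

#.#.#.#.

#.#.##..
#.#.###.
#.#.#.#.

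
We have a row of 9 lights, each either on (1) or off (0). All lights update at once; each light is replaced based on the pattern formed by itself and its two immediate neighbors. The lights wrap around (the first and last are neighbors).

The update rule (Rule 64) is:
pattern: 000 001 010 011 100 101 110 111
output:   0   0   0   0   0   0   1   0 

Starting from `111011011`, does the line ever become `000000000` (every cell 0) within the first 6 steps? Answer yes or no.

yes

001001000
000000000
all cells are 0 at step 2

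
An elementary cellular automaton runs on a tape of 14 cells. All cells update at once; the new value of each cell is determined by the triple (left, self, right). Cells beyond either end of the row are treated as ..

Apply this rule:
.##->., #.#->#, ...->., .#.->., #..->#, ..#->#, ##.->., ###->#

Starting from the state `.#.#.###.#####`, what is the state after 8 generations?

#.#.#.#.#.###.
.#.#.#.#.#.#.#
#.#.#.#.#.#.#.
.#.#.#.#.#.#.#  (repeats generation 2; period 2)
generation 8: .#.#.#.#.#.#.#

.#.#.#.#.#.#.#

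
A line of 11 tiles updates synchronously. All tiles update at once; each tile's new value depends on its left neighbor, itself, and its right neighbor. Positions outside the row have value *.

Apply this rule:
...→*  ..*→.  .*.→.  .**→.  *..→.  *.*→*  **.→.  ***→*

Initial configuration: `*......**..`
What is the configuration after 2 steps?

..****.....
...**..***.

...**..***.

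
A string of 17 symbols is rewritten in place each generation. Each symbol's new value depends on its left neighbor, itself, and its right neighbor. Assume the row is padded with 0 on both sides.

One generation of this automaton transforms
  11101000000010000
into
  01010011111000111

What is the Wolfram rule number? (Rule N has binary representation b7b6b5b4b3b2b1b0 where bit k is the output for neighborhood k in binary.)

161

position 1: 111 → 1  (bit 7 = 1)
position 2: 110 → 0  (bit 6 = 0)
position 3: 101 → 1  (bit 5 = 1)
position 5: 100 → 0  (bit 4 = 0)
position 0: 011 → 0  (bit 3 = 0)
position 4: 010 → 0  (bit 2 = 0)
position 11: 001 → 0  (bit 1 = 0)
position 6: 000 → 1  (bit 0 = 1)
bits b7..b0 = 10100001 = 161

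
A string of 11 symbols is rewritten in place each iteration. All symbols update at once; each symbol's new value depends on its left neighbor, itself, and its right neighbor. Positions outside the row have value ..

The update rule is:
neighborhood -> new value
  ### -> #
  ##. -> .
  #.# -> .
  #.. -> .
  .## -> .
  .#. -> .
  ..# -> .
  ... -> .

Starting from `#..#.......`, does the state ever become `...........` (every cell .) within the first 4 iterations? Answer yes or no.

yes

...........
all cells are . at iteration 1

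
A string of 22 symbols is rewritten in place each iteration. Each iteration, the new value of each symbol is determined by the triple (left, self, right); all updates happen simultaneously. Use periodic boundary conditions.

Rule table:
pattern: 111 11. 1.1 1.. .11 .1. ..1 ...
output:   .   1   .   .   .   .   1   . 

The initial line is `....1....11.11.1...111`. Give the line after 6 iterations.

...1....1....1..1...1.

iteration 1: ...1....1.1..1....1..1
iteration 2: ..1....1....1....1..1.
iteration 3: .1....1....1....1..1..
iteration 4: 1....1....1....1..1...
iteration 5: ....1....1....1..1...1
iteration 6: ...1....1....1..1...1.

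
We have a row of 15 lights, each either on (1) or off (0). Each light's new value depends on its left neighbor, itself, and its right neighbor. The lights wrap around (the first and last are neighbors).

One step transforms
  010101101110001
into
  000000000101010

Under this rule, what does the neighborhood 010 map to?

0

At position 1 the neighborhood is 010; the next row has 0 there.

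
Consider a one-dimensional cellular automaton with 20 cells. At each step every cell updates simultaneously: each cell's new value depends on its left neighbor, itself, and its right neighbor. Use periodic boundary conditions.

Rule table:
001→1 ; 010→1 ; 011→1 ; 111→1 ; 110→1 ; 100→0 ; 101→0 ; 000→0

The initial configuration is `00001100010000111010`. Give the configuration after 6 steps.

11111101110111111010

00011100110001111010
00111101110011111010
01111101110111111010
11111101110111111010
11111101110111111010  (fixed point — unchanged through step 6)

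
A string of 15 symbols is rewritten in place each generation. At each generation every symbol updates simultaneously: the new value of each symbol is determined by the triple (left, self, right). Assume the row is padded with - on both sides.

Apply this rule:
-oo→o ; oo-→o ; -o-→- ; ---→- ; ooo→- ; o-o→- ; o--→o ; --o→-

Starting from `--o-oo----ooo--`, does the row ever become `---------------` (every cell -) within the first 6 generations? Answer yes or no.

no

----ooo---o-oo-
----o-oo----ooo
------ooo---o-o
------o-oo-----
--------ooo----
--------o-oo---
generation 6 is --------o-oo---, still not uniform -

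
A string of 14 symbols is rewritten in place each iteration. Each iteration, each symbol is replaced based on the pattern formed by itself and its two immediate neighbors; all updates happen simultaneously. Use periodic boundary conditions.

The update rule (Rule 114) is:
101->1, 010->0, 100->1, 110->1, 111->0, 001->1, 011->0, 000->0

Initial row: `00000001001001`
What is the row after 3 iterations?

10101010101101

10000010110110
01000101011011
10101010101101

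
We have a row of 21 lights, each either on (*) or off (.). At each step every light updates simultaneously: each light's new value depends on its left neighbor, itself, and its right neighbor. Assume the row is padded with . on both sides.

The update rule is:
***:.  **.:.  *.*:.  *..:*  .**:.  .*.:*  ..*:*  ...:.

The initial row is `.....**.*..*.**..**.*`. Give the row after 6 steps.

**.*.....****...*...*

....*...****...**...*
...***.*....*.*..*.**
..*....**..**.****...
.***..*..**.......*..
*...*****..*.....***.
**.*.....****...*...*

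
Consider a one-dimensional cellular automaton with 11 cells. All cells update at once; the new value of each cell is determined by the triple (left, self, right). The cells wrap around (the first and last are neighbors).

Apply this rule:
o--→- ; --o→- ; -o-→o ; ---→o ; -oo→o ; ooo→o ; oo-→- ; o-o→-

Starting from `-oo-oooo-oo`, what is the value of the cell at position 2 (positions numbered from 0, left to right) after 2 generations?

-

-o--ooo--o-
-o--oo---o-
position 2 holds -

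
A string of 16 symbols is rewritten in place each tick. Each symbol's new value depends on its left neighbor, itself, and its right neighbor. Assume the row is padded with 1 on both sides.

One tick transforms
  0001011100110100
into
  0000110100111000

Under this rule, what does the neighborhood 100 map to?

0

At position 0 the neighborhood is 100; the next row has 0 there.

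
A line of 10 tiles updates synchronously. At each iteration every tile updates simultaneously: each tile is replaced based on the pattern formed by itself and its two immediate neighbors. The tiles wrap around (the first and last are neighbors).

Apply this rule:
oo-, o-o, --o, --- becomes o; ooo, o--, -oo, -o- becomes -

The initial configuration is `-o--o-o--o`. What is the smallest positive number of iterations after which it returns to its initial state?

5

o--o-o--o-
--o-o--o-o
-o-o--o-o-
o-o--o-o--
-o--o-o--o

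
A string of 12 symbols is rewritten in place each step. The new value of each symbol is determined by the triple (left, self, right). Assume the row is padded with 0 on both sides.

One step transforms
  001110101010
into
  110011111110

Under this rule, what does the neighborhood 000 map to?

1

At position 0 the neighborhood is 000; the next row has 1 there.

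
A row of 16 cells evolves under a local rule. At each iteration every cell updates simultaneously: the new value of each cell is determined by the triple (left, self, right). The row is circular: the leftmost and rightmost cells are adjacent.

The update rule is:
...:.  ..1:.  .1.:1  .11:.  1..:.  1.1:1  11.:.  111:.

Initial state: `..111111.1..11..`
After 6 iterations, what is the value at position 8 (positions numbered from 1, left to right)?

iteration 1: ........11......
iteration 2: ................
iteration 3: ................  (fixed point — unchanged through iteration 6)
position 8 holds .

.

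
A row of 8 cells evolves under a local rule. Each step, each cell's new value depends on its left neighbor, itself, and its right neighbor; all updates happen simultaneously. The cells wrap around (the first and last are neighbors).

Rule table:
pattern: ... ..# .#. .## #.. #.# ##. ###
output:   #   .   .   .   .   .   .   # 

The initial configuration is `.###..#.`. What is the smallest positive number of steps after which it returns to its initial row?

..#.....
#...####
..#..###
......#.
#####...
.###..#.

6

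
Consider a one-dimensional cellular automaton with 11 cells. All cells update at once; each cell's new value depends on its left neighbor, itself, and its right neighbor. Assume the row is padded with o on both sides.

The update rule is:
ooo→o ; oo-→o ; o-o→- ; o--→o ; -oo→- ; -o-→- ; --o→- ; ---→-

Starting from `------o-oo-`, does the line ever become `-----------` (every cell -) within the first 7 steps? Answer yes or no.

o--------o-
oo---------
ooo--------
oooo-------
ooooo------
oooooo-----
ooooooo----
step 7 is ooooooo----, still not uniform -

no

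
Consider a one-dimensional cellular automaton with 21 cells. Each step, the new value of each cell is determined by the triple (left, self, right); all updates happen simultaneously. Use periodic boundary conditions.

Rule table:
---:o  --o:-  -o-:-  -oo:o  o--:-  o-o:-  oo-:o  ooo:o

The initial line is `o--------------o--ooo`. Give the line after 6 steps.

o-oooooooooooo-oo-ooo

step 1: o-oooooooooooo----ooo
step 2: o-oooooooooooo-oo-ooo
step 3: o-oooooooooooo-oo-ooo  (fixed point — unchanged through step 6)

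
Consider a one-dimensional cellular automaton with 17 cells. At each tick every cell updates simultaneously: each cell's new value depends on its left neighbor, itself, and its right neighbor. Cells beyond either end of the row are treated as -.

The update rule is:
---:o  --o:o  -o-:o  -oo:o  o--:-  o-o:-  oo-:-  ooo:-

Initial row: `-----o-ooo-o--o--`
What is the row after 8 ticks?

tick 1: oooooo-o---o-oo-o
tick 2: o------o-ooo-o--o
tick 3: o-oooooo-o---o-oo
tick 4: o-o------o-ooo-o-
tick 5: o-o-oooooo-o---o-
tick 6: o-o-o------o-ooo-
tick 7: o-o-o-oooooo-o---
tick 8: o-o-o-o------o-oo

o-o-o-o------o-oo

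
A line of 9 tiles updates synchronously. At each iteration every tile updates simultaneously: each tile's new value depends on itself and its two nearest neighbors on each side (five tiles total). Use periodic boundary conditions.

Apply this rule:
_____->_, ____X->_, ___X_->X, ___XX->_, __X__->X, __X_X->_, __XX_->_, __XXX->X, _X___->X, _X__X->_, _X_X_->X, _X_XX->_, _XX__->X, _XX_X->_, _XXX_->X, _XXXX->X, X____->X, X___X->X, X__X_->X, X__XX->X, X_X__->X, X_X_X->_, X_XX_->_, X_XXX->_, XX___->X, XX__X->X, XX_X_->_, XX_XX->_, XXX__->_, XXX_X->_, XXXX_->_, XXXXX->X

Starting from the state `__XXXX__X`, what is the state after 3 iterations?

XX___X__X

iteration 1: _XXX__XXX
iteration 2: __X_XXXX_
iteration 3: XX___X__X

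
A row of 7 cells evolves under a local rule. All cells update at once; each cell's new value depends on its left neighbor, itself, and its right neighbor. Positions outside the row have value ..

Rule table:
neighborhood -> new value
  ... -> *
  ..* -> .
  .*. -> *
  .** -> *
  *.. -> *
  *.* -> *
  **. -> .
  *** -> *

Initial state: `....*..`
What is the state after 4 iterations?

****.**

***.***
**.***.
*.***.*
****.**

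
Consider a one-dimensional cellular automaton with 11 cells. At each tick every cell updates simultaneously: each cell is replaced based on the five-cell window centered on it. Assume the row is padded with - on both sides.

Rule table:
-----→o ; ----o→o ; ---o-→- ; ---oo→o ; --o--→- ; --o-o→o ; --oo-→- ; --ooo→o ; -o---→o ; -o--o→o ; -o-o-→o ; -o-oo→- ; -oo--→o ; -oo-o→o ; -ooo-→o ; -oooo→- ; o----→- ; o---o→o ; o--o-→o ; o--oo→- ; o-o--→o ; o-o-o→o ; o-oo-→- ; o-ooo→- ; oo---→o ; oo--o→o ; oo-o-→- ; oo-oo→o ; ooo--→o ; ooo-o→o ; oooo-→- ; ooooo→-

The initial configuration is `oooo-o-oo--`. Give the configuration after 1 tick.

o--o-o--oo-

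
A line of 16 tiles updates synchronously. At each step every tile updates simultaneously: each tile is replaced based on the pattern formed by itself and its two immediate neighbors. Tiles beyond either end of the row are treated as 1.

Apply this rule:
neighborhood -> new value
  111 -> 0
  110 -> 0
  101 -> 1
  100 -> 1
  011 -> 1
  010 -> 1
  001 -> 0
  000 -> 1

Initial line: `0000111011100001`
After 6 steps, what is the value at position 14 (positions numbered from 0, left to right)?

step 1: 1110100110011101
step 2: 0001110101010011
step 3: 1101001111111010
step 4: 0011101000000111
step 5: 1010011111110100
step 6: 0111010000001110
position 14 holds 1

1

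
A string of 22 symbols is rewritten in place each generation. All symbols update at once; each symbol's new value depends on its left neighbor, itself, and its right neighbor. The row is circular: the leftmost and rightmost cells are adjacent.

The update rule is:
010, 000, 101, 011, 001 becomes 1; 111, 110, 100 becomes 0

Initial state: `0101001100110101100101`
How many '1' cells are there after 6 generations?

1111011001101111001111
0000110011011000011000
1111100110110011110011
0000001101100110000110
1111111011001100111100
1000000110011001100001
count of 1: 8

8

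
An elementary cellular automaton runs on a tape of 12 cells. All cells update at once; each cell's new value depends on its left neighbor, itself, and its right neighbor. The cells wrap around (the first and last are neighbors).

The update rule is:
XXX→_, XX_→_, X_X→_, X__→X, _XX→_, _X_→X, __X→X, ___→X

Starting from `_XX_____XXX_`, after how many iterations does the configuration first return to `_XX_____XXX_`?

2

iteration 1: X__XXXXX___X
iteration 2: _XX_____XXX_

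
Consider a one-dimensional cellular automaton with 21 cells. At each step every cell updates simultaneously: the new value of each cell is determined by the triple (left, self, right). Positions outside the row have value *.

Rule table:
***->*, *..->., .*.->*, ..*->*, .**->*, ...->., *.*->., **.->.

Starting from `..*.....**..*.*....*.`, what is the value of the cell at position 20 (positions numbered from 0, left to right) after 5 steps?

step 1: .**....**..**.*...**.
step 2: .*....**..**..*..**..
step 3: .*...**..**..**.**..*
step 4: .*..**..**..**..*..**
step 5: .*.**..**..**..**.***
position 20 holds *

*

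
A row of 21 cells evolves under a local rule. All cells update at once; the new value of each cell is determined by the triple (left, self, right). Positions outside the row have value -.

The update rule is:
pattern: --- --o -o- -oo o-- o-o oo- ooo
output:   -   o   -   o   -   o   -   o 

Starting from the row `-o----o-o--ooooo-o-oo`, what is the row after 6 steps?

o-o--ooooo-o-oo------

o----o-o--ooooo-o-oo-
----o-o--ooooo-o-oo--
---o-o--ooooo-o-oo---
--o-o--ooooo-o-oo----
-o-o--ooooo-o-oo-----
o-o--ooooo-o-oo------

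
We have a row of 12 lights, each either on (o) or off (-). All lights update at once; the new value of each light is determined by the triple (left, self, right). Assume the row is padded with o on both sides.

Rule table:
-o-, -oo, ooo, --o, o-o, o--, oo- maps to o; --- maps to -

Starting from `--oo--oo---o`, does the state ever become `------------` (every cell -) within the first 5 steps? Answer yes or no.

no

step 1: ooooooooo-oo
step 2: oooooooooooo
step 3: oooooooooooo  (fixed point — unchanged through step 5)
step 5 is oooooooooooo, still not uniform -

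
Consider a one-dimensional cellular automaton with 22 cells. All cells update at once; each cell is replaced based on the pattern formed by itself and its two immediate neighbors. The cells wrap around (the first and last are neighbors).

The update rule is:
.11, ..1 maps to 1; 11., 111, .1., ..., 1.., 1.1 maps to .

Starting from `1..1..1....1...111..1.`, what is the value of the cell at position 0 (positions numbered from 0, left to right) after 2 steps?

..1..1....1...11...1..
.1..1....1...11...1...
position 0 holds .

.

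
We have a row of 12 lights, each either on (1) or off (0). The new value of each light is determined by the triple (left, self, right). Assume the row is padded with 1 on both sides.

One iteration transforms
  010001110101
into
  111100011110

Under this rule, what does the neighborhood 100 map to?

At position 2 the neighborhood is 100; the next row has 1 there.

1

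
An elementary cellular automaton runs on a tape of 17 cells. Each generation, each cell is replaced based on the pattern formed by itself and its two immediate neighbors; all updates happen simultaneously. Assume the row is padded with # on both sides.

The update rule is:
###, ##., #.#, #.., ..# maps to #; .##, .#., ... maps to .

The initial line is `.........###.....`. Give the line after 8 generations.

#.......#.###...#
##.....#.#.###.#.
###...#.#.#.###.#
####.#.#.#.#.###.
#####.#.#.#.#.###
######.#.#.#.#.##
#######.#.#.#.#.#
########.#.#.#.#.

########.#.#.#.#.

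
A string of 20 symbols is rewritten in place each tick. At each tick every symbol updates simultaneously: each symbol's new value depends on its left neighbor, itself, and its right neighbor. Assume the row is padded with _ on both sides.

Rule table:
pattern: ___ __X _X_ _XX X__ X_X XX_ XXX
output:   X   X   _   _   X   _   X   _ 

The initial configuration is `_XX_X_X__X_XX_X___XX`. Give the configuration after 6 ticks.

X_X____XX___X__XXX_X
___XXXX_XXXX_XX__X__
XXX___X____X__XXX_XX
__XXXX_XXXX_XX__X__X
XX___X____X__XXX_XX_
_XXXX_XXXX_XX__X__XX

_XXXX_XXXX_XX__X__XX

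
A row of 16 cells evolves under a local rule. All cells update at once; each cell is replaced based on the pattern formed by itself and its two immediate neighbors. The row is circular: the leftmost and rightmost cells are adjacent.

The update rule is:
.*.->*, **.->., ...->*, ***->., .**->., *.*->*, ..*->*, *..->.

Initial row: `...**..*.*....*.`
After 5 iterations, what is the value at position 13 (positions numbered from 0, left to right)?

*

***...****.****.
....**....*....*
.***...****.****
*....**....*....
*.***...****.***
position 13 holds *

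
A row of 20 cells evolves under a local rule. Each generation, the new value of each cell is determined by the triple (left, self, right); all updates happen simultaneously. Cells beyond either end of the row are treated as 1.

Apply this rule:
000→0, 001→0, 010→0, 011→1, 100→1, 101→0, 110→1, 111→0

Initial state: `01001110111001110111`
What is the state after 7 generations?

00101010101101010100
10000000001100000010
11000000001110000000
01100000001011000000
01110000000011100000
01011000000010110000
00011100000000111000

00011100000000111000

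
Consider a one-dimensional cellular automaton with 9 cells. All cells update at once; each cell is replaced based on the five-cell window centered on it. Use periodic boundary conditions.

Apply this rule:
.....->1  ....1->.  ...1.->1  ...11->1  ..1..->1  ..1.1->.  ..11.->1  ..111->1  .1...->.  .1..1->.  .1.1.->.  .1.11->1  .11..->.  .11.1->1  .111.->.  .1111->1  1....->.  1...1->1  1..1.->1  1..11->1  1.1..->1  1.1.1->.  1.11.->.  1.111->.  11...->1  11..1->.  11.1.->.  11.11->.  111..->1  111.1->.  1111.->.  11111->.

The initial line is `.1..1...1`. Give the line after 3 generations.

....1...1

.1.11.11.
1.1.1....
....1...1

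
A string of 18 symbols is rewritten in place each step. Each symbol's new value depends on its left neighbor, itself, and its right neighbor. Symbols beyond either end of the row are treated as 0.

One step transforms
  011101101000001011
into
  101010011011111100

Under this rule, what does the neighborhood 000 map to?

At position 10 the neighborhood is 000; the next row has 1 there.

1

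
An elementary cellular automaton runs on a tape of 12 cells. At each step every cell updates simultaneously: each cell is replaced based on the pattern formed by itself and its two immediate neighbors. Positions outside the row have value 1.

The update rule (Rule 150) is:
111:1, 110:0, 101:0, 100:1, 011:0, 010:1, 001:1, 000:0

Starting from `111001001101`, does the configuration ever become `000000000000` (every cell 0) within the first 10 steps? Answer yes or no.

no

110111110000
100011101001
010101001110
010101110100
010100100111
010111111011
010011110001
011101101010
001000001010
111100011010
step 10 is 111100011010, still not uniform 0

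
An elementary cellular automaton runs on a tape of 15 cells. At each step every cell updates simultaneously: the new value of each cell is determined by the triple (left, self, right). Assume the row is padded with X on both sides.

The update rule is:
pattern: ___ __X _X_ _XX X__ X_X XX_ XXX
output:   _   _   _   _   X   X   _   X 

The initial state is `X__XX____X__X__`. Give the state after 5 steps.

step 1: _X___X____X__X_
step 2: X_X___X____X__X
step 3: _X_X___X____X__
step 4: X_X_X___X____X_
step 5: _X_X_X___X____X

_X_X_X___X____X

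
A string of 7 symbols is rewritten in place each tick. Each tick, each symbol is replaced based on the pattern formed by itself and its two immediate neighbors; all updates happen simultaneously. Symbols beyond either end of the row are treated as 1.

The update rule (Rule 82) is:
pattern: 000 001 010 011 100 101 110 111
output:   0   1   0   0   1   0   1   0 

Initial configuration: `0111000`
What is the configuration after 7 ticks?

1010101

0001101
1010100
1000011
1100100
0111011
0001000
1010101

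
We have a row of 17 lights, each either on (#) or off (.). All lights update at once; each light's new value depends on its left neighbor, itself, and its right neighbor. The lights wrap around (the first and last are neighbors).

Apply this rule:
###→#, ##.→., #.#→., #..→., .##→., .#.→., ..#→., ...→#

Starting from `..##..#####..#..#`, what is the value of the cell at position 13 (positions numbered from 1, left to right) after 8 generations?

generation 1: .......###.......
generation 2: ######..#..######
generation 3: #####.......#####
generation 4: ####..#####..####
generation 5: ###....###....###
generation 6: ##..##..#..##..##
generation 7: #...............#
generation 8: ..#############..
position 13 holds #

#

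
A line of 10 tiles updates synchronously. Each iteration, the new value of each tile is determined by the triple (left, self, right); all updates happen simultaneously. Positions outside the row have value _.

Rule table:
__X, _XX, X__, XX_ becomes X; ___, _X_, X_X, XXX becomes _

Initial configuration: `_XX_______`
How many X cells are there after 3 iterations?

XXXX______
X__XX_____
_XXXXX____
count of X: 5

5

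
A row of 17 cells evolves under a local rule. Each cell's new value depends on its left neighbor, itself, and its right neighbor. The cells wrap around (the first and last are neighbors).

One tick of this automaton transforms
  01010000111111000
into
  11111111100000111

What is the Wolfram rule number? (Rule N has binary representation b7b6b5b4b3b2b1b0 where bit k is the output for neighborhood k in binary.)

63

position 9: 111 → 0  (bit 7 = 0)
position 13: 110 → 0  (bit 6 = 0)
position 2: 101 → 1  (bit 5 = 1)
position 4: 100 → 1  (bit 4 = 1)
position 8: 011 → 1  (bit 3 = 1)
position 1: 010 → 1  (bit 2 = 1)
position 0: 001 → 1  (bit 1 = 1)
position 5: 000 → 1  (bit 0 = 1)
bits b7..b0 = 00111111 = 63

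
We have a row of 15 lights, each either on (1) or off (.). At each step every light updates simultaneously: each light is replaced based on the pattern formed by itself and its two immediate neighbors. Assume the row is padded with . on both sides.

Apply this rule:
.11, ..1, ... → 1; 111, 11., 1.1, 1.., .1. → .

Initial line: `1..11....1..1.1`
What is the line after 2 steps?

111..11...1..11

..11..111..1...
111..11...1..11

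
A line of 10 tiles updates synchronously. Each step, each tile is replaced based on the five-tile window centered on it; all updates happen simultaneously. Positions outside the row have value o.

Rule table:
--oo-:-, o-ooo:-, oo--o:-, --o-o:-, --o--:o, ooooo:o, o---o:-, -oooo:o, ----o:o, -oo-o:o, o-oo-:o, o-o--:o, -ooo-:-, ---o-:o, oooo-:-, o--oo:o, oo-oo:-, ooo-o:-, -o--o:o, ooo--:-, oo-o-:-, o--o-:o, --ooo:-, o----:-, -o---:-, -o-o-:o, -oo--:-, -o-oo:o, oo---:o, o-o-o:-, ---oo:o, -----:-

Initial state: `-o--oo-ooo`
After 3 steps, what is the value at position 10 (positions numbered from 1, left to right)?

-

-ooo-o--oo
-----ooo-o
o--oo-----
position 10 holds -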